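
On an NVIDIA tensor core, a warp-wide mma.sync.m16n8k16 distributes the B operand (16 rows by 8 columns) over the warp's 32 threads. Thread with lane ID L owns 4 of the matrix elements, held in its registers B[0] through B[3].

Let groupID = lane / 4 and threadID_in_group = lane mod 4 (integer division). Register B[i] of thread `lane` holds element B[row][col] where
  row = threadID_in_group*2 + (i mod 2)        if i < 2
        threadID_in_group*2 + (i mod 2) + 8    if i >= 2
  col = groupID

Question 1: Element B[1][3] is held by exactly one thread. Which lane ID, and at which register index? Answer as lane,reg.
12,1

c=3⇒gr=3  r=1⇒Rb=0,th=0,odd=1
L=3*4+0=12  i=0*2+1=1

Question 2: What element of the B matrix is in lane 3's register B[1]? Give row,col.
lane 3: gid=0 (3/4), tid=3 (3%4)
i=1: r=3*2+1+0=7, c=gid=0

7,0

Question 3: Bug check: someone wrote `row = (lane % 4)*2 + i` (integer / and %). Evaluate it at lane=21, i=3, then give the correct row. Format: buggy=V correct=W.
buggy=5 correct=11

`(lane % 4)*2 + i`[21,3]⇒5
lane 21: gr=5 (21/4), th=1 (21%4)
i=3: r=1*2+1+8=11, c=gr=5
row: 5 vs 11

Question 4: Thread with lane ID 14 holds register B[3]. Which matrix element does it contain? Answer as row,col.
lane 14->14/4=3, 14 mod 4=2
i=3  r:2·2+1+8->13  c:3

13,3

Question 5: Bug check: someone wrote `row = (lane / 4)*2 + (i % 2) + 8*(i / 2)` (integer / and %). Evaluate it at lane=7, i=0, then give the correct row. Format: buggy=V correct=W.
buggy=2 correct=6

`(lane / 4)*2 + (i % 2) + 8*(i / 2)`[7,0]→2
7: G=1,T=3
[0] (3*2+0+0,1) = (6,1)
row: 2 vs 6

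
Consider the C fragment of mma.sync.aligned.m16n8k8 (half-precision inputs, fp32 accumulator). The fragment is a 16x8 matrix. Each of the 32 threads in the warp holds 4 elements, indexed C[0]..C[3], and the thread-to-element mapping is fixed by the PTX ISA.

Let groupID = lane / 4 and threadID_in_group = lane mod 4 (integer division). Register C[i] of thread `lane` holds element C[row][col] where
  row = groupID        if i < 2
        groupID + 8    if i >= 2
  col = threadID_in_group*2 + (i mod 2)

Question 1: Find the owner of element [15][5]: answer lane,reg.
30,3

r=15→G=7,rhi=1  c=5→T=2,p=1
L=7*4+2=30  i=1*2+1=3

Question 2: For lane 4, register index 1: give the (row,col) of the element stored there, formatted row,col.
lane 4=>4/4=1, 4 mod 4=0
i=1  r:1+0=>1  c:2·0+1=>1

1,1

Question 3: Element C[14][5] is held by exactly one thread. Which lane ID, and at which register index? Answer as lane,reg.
26,3

r=14->g=6,rb=1  c=5->t=2,b0=1
L=6*4+2=26  i=1*2+1=3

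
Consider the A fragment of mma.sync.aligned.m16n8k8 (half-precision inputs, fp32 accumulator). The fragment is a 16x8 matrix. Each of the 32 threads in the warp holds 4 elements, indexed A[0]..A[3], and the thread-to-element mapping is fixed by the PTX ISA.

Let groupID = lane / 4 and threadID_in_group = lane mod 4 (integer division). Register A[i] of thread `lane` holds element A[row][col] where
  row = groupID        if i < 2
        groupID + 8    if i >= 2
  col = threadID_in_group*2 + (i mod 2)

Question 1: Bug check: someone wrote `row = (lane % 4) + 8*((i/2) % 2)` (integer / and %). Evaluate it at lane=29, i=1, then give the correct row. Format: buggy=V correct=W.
`(lane % 4) + 8*((i/2) % 2)`[29,1]⇒1
lane 29: gr=7 (29/4), th=1 (29%4)
i=1: r=7+0=7, c=1*2+1=3
row: 1 vs 7

buggy=1 correct=7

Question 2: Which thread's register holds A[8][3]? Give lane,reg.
r=8→G=0,rhi=1  c=3→T=1,p=1
L=0*4+1=1  i=1*2+1=3

1,3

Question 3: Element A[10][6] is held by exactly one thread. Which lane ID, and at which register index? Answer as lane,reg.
r=10->g=2,rb=1  c=6->t=3,b0=0
L=2*4+3=11  i=1*2+0=2

11,2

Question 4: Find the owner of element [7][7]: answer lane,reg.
r: 7->gid=7,r8=0  c: 7->tid=3,i&1=1
L=7*4+3=31  i=0*2+1=1

31,1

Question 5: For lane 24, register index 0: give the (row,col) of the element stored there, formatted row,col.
6,0

24: G=6,T=0
[0] (6+0,0*2+0) = (6,0)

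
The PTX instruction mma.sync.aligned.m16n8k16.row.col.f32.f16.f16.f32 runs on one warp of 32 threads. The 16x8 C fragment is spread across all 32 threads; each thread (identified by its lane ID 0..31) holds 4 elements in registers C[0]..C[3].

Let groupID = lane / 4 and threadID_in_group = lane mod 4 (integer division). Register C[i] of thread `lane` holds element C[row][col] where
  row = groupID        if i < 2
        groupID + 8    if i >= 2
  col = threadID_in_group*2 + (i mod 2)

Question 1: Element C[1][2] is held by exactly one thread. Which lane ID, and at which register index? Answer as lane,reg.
5,0

r=1->g=1,rb=0  c=2->t=1,b0=0
L=1*4+1=5  i=0*2+0=0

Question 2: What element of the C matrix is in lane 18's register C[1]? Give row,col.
4,5

18: gr=4,th=2
[1] (4+0,2*2+1) = (4,5)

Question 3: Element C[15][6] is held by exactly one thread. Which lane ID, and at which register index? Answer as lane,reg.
31,2

r=15->g=7,rb=1  c=6->t=3,b0=0
L=7*4+3=31  i=1*2+0=2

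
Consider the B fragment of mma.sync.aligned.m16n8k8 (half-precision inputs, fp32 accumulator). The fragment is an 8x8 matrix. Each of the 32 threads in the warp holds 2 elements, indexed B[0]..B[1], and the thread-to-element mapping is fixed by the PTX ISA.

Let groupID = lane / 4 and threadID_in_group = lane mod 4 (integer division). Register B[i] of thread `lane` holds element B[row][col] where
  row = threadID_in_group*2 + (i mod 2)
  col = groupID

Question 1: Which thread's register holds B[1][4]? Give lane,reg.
c=4->g=4  r=1->t=0,b0=1
L=4*4+0=16  i=1=1

16,1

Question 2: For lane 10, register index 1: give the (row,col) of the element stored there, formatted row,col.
5,2

lane 10→10/4=2, 10 mod 4=2
i=1  r:2·2+1→5  c:2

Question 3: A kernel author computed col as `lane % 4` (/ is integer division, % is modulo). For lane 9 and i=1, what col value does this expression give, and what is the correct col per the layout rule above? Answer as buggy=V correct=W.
`lane % 4`[9,1]⇒1
lane 9: gr=2 (9/4), th=1 (9%4)
i=1: r=1*2+1=3, c=gr=2
col: 1 vs 2

buggy=1 correct=2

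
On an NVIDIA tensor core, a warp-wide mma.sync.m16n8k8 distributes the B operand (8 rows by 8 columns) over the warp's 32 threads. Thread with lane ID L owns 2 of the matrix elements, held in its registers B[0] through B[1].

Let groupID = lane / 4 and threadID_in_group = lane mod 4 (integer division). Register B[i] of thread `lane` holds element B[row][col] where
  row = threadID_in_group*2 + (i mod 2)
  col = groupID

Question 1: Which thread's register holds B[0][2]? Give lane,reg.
8,0

c=2->g=2  r=0->t=0,b0=0
L=2*4+0=8  i=0=0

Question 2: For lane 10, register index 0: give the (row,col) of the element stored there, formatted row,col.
lane 10: G=2 (10/4), T=2 (10%4)
i=0: r=2*2+0=4, c=G=2

4,2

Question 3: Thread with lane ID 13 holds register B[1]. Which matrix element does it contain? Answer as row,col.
lane 13→13/4=3, 13 mod 4=1
i=1  r:2·1+1→3  c:3

3,3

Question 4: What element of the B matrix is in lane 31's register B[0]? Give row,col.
L=31→G=31>>2=7, T=31&3=3
[0]→row 3·2+0=6  col G=7

6,7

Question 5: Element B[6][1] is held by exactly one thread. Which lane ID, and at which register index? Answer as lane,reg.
c=1⇒gr=1  r=6⇒th=3,odd=0
L=1*4+3=7  i=0=0

7,0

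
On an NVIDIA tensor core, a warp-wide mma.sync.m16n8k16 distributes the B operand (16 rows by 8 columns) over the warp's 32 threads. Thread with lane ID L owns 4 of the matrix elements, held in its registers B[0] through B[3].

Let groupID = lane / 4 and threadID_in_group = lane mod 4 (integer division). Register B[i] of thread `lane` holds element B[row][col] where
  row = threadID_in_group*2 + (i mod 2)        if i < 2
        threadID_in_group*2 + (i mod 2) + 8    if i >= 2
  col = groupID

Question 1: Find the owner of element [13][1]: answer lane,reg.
6,3

c=1→G=1  r=13→rhi=1,T=2,p=1
L=1*4+2=6  i=1*2+1=3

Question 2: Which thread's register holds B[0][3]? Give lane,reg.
12,0

c: 3->gid=3  r: 0->r8=0,tid=0,i&1=0
L=3*4+0=12  i=0*2+0=0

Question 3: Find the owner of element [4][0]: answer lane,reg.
2,0

c: 0->gid=0  r: 4->r8=0,tid=2,i&1=0
L=0*4+2=2  i=0*2+0=0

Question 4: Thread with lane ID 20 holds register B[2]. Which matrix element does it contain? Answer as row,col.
L=20->gid=20>>2=5, tid=20&3=0
[2]->row 0·2+0+8=8  col gid=5

8,5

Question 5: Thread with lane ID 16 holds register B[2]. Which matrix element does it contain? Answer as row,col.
8,4

16: grp=4,tig=0
[2] (0*2+0+8,4) = (8,4)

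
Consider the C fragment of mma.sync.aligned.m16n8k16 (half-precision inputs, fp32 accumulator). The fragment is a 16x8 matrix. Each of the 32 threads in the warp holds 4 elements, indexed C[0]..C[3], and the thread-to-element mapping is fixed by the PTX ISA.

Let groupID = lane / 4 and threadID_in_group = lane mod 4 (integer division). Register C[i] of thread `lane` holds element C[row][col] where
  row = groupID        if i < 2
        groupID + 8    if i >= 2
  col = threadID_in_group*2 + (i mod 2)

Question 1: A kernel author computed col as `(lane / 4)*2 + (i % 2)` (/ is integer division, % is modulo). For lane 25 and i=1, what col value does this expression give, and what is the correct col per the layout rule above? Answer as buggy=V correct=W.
buggy=13 correct=3

`(lane / 4)*2 + (i % 2)`[25,1]⇒13
lane 25⇒25/4=6, 25 mod 4=1
i=1  r:6+0⇒6  c:2·1+1⇒3
col: 13 vs 3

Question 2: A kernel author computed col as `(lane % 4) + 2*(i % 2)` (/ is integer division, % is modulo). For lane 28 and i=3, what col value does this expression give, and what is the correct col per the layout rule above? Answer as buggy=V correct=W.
buggy=2 correct=1

`(lane % 4) + 2*(i % 2)`[28,3]->2
lane 28->28/4=7, 28 mod 4=0
i=3  r:7+8->15  c:2·0+1->1
col: 2 vs 1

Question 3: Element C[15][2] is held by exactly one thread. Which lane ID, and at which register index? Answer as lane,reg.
29,2

r=15⇒gr=7,Rb=1  c=2⇒th=1,odd=0
L=7*4+1=29  i=1*2+0=2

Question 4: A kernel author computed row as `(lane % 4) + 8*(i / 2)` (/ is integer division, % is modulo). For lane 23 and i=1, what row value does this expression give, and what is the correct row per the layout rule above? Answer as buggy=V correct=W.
buggy=3 correct=5

`(lane % 4) + 8*(i / 2)`[23,1]→3
lane 23→23/4=5, 23 mod 4=3
i=1  r:5+0→5  c:2·3+1→7
row: 3 vs 5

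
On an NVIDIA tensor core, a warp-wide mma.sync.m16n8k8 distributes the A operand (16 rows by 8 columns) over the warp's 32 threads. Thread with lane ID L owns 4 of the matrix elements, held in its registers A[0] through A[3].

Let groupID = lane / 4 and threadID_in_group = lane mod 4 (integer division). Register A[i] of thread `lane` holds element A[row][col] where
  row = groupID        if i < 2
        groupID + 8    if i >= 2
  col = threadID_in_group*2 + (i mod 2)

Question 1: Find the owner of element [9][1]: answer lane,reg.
4,3

r=9->g=1,rb=1  c=1->t=0,b0=1
L=1*4+0=4  i=1*2+1=3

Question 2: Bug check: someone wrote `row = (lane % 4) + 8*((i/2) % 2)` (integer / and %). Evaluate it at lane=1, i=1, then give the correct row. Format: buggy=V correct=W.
`(lane % 4) + 8*((i/2) % 2)`[1,1]⇒1
L=1⇒gr=1>>2=0, th=1&3=1
[1]⇒row 0+0=0  col 1·2+1=3
row: 1 vs 0

buggy=1 correct=0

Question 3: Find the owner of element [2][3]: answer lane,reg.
r:2=>grp=2,rB=0  c:3=>tig=1,lo=1
L=2*4+1=9  i=0*2+1=1

9,1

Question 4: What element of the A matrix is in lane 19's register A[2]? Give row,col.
12,6

19: grp=4,tig=3
[2] (4+8,3*2+0) = (12,6)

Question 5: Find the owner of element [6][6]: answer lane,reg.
27,0

r: 6->gid=6,r8=0  c: 6->tid=3,i&1=0
L=6*4+3=27  i=0*2+0=0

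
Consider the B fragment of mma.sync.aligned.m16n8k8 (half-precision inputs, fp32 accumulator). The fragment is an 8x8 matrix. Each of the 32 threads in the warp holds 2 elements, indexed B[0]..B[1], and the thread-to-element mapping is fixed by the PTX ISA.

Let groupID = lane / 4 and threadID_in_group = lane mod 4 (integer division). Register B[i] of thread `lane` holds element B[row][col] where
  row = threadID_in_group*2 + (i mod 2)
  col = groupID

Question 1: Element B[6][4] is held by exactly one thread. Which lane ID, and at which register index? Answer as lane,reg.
c=4⇒gr=4  r=6⇒th=3,odd=0
L=4*4+3=19  i=0=0

19,0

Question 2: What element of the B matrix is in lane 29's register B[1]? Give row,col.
3,7

29: g=7,t=1
[1] (1*2+1,7) = (3,7)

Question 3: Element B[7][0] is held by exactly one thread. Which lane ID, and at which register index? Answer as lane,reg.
3,1

c=0->g=0  r=7->t=3,b0=1
L=0*4+3=3  i=1=1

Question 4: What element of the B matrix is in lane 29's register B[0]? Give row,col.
2,7

lane 29→29/4=7, 29 mod 4=1
i=0  r:2·1+0→2  c:7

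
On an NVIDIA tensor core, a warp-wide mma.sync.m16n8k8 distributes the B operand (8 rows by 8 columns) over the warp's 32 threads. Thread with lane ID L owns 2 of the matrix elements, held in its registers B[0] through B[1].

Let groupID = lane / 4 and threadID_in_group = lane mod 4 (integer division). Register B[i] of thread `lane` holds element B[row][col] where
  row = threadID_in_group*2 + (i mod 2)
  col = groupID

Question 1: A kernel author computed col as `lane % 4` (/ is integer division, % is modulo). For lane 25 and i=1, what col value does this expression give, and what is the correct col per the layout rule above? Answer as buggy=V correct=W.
`lane % 4`[25,1]→1
lane 25→25/4=6, 25 mod 4=1
i=1  r:2·1+1→3  c:6
col: 1 vs 6

buggy=1 correct=6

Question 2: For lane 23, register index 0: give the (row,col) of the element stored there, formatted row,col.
lane 23: gr=5 (23/4), th=3 (23%4)
i=0: r=3*2+0=6, c=gr=5

6,5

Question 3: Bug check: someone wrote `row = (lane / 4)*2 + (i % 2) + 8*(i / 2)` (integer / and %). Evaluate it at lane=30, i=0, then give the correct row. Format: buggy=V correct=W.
buggy=14 correct=4

`(lane / 4)*2 + (i % 2) + 8*(i / 2)`[30,0]⇒14
lane 30: gr=7 (30/4), th=2 (30%4)
i=0: r=2*2+0=4, c=gr=7
row: 14 vs 4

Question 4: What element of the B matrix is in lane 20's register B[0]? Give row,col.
20: gid=5,tid=0
[0] (0*2+0,5) = (0,5)

0,5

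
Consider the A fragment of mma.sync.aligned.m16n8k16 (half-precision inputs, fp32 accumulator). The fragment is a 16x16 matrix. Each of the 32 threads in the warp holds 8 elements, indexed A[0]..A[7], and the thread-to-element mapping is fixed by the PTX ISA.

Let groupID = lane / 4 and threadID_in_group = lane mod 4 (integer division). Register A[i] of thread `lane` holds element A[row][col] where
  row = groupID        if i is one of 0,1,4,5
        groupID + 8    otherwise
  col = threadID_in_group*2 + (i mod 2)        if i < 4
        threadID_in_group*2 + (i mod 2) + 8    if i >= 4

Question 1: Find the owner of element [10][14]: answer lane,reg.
11,6

r=10->g=2,rb=1  c=14->cb=1,t=3,b0=0
L=2*4+3=11  i=1*4+1*2+0=6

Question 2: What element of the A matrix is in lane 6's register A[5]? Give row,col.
1,13

lane 6->6/4=1, 6 mod 4=2
i=5  r:1+0->1  c:2·2+1+8->13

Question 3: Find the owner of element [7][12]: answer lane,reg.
30,4

r=7→G=7,rhi=0  c=12→chi=1,T=2,p=0
L=7*4+2=30  i=1*4+0*2+0=4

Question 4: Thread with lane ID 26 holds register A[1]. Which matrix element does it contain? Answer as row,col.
lane 26=>26/4=6, 26 mod 4=2
i=1  r:6+0=>6  c:2·2+1+0=>5

6,5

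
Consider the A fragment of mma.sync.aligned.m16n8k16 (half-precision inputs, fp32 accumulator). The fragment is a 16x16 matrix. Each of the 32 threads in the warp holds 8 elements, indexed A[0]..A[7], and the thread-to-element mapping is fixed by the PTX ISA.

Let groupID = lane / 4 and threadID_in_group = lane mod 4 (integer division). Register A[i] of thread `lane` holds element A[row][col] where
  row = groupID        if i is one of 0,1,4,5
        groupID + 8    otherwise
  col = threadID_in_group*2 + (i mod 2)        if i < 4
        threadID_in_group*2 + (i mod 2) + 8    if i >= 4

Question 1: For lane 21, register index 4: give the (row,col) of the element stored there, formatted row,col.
5,10

lane 21->21/4=5, 21 mod 4=1
i=4  r:5+0->5  c:2·1+0+8->10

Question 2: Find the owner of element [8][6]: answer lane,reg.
r:8=>grp=0,rB=1  c:6=>cB=0,tig=3,lo=0
L=0*4+3=3  i=0*4+1*2+0=2

3,2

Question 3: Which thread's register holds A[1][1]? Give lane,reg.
4,1

r=1⇒gr=1,Rb=0  c=1⇒Cb=0,th=0,odd=1
L=1*4+0=4  i=0*4+0*2+1=1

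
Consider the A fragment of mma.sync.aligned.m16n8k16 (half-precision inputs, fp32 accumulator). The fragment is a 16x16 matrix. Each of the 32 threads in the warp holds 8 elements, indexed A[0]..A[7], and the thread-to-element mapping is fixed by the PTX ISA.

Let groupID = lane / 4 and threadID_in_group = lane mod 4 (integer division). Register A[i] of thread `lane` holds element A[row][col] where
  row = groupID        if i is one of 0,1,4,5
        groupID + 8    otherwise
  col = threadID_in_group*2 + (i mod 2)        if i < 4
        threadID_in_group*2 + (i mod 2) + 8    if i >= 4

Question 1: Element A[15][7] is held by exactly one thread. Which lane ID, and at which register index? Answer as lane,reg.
r:15=>grp=7,rB=1  c:7=>cB=0,tig=3,lo=1
L=7*4+3=31  i=0*4+1*2+1=3

31,3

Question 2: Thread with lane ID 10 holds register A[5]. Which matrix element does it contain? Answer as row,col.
10: gr=2,th=2
[5] (2+0,2*2+1+8) = (2,13)

2,13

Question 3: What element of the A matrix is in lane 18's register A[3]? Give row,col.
L=18->gid=18>>2=4, tid=18&3=2
[3]->row 4+8=12  col 2·2+1+0=5

12,5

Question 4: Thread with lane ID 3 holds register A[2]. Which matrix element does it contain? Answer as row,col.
L=3=>grp=3>>2=0, tig=3&3=3
[2]=>row 0+8=8  col 3·2+0+0=6

8,6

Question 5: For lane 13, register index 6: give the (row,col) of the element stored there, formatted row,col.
13: G=3,T=1
[6] (3+8,1*2+0+8) = (11,10)

11,10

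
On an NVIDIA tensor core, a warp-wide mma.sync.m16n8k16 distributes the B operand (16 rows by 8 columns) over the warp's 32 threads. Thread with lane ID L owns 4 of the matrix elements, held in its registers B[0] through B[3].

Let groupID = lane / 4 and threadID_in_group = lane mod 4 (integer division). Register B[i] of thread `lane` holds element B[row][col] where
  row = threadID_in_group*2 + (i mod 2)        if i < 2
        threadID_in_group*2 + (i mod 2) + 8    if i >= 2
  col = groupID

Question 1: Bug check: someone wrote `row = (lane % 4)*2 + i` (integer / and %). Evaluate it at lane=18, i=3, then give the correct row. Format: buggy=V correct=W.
buggy=7 correct=13

`(lane % 4)*2 + i`[18,3]⇒7
18: gr=4,th=2
[3] (2*2+1+8,4) = (13,4)
row: 7 vs 13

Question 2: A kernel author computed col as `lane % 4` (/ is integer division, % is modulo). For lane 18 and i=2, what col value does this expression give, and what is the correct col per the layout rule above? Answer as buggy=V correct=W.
`lane % 4`[18,2]->2
lane 18: gid=4 (18/4), tid=2 (18%4)
i=2: r=2*2+0+8=12, c=gid=4
col: 2 vs 4

buggy=2 correct=4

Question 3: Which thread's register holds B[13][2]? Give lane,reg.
10,3

c: 2->gid=2  r: 13->r8=1,tid=2,i&1=1
L=2*4+2=10  i=1*2+1=3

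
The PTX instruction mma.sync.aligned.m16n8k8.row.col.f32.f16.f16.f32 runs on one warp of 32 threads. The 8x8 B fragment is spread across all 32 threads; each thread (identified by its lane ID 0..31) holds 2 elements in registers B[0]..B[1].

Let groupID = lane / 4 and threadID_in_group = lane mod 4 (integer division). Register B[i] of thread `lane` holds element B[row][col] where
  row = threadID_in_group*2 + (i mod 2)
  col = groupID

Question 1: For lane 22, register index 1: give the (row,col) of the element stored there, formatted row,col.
lane 22: grp=5 (22/4), tig=2 (22%4)
i=1: r=2*2+1=5, c=grp=5

5,5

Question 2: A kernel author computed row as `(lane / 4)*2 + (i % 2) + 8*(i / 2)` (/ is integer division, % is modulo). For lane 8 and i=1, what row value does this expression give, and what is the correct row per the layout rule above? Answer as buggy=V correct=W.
buggy=5 correct=1

`(lane / 4)*2 + (i % 2) + 8*(i / 2)`[8,1]→5
L=8→G=8>>2=2, T=8&3=0
[1]→row 0·2+1=1  col G=2
row: 5 vs 1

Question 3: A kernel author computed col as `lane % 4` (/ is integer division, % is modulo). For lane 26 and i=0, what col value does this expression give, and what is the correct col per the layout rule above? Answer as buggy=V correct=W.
`lane % 4`[26,0]->2
lane 26: gid=6 (26/4), tid=2 (26%4)
i=0: r=2*2+0=4, c=gid=6
col: 2 vs 6

buggy=2 correct=6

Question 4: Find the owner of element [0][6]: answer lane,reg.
c=6->g=6  r=0->t=0,b0=0
L=6*4+0=24  i=0=0

24,0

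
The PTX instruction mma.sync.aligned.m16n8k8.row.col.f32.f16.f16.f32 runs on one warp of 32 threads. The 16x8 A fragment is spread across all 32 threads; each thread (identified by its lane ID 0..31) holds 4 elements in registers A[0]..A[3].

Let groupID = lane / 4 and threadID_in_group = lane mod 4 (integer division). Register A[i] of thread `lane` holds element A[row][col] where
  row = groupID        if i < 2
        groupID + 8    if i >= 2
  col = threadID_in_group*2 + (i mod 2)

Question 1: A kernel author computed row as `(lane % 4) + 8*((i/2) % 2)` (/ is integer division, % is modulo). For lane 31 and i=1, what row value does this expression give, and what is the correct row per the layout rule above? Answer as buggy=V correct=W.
`(lane % 4) + 8*((i/2) % 2)`[31,1]→3
lane 31→31/4=7, 31 mod 4=3
i=1  r:7+0→7  c:2·3+1→7
row: 3 vs 7

buggy=3 correct=7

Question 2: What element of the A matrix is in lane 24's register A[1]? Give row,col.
24: grp=6,tig=0
[1] (6+0,0*2+1) = (6,1)

6,1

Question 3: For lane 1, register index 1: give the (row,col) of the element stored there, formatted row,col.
lane 1->1/4=0, 1 mod 4=1
i=1  r:0+0->0  c:2·1+1->3

0,3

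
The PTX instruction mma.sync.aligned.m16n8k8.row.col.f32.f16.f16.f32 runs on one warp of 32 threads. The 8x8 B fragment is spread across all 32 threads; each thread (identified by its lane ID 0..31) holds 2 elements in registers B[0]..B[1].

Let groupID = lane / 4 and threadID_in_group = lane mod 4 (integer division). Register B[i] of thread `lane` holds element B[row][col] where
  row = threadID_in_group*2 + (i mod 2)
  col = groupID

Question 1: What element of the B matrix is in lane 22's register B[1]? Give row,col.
L=22→G=22>>2=5, T=22&3=2
[1]→row 2·2+1=5  col G=5

5,5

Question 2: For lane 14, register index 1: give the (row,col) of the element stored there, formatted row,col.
lane 14: grp=3 (14/4), tig=2 (14%4)
i=1: r=2*2+1=5, c=grp=3

5,3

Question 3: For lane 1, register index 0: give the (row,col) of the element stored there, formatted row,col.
2,0

1: gr=0,th=1
[0] (1*2+0,0) = (2,0)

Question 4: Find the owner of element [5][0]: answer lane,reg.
2,1

c=0→G=0  r=5→T=2,p=1
L=0*4+2=2  i=1=1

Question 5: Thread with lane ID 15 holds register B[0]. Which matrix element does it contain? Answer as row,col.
L=15⇒gr=15>>2=3, th=15&3=3
[0]⇒row 3·2+0=6  col gr=3

6,3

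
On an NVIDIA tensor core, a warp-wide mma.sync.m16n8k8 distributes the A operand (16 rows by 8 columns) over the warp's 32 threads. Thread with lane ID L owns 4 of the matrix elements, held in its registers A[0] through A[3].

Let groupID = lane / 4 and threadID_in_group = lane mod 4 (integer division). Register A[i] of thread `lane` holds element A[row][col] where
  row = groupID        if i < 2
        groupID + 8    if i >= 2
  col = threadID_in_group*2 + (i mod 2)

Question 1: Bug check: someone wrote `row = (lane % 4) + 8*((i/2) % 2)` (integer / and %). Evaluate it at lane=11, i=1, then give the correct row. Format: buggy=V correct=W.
buggy=3 correct=2

`(lane % 4) + 8*((i/2) % 2)`[11,1]->3
lane 11->11/4=2, 11 mod 4=3
i=1  r:2+0->2  c:2·3+1->7
row: 3 vs 2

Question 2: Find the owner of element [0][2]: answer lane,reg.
1,0

r:0=>grp=0,rB=0  c:2=>tig=1,lo=0
L=0*4+1=1  i=0*2+0=0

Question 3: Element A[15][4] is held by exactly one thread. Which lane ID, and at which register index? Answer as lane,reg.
r: 15->gid=7,r8=1  c: 4->tid=2,i&1=0
L=7*4+2=30  i=1*2+0=2

30,2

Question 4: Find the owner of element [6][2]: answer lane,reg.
25,0

r:6=>grp=6,rB=0  c:2=>tig=1,lo=0
L=6*4+1=25  i=0*2+0=0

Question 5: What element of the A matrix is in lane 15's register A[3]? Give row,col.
11,7

L=15⇒gr=15>>2=3, th=15&3=3
[3]⇒row 3+8=11  col 3·2+1=7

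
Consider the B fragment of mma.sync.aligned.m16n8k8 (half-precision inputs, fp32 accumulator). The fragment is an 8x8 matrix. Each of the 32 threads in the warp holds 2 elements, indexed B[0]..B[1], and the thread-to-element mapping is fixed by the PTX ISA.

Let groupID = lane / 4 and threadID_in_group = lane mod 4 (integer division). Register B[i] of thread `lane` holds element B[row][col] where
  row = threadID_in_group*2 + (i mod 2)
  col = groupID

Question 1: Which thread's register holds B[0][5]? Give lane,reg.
20,0

c=5→G=5  r=0→T=0,p=0
L=5*4+0=20  i=0=0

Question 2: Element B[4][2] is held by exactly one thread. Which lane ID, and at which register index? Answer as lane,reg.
10,0

c=2->g=2  r=4->t=2,b0=0
L=2*4+2=10  i=0=0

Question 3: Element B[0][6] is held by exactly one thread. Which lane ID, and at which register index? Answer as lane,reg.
24,0

c:6=>grp=6  r:0=>tig=0,lo=0
L=6*4+0=24  i=0=0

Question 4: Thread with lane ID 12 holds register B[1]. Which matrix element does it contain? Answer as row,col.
lane 12⇒12/4=3, 12 mod 4=0
i=1  r:2·0+1⇒1  c:3

1,3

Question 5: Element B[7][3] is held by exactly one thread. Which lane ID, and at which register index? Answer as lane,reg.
c=3⇒gr=3  r=7⇒th=3,odd=1
L=3*4+3=15  i=1=1

15,1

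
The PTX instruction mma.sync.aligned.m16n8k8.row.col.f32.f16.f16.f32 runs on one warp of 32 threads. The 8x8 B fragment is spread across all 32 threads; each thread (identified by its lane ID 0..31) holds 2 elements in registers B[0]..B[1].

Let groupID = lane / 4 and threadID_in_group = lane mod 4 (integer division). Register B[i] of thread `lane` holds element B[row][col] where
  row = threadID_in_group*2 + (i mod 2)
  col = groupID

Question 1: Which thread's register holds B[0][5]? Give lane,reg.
c=5⇒gr=5  r=0⇒th=0,odd=0
L=5*4+0=20  i=0=0

20,0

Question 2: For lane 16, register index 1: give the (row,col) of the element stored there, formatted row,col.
1,4

16: gr=4,th=0
[1] (0*2+1,4) = (1,4)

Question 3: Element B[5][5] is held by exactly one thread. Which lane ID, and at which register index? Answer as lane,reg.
c=5->g=5  r=5->t=2,b0=1
L=5*4+2=22  i=1=1

22,1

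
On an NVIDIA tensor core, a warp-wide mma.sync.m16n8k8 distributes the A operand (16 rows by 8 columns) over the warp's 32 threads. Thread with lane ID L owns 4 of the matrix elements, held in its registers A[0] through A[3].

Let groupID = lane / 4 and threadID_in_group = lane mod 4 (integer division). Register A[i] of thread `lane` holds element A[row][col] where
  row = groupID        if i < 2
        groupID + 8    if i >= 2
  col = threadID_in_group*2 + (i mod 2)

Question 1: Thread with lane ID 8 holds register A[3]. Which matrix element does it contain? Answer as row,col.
10,1

8: grp=2,tig=0
[3] (2+8,0*2+1) = (10,1)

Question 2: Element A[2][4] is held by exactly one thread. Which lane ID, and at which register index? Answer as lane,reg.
r=2→G=2,rhi=0  c=4→T=2,p=0
L=2*4+2=10  i=0*2+0=0

10,0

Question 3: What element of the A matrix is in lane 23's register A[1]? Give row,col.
5,7

L=23->g=23>>2=5, t=23&3=3
[1]->row 5+0=5  col 3·2+1=7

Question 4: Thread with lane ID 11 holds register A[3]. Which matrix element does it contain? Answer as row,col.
11: grp=2,tig=3
[3] (2+8,3*2+1) = (10,7)

10,7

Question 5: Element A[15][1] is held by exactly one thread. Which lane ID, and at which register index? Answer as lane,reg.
r=15->g=7,rb=1  c=1->t=0,b0=1
L=7*4+0=28  i=1*2+1=3

28,3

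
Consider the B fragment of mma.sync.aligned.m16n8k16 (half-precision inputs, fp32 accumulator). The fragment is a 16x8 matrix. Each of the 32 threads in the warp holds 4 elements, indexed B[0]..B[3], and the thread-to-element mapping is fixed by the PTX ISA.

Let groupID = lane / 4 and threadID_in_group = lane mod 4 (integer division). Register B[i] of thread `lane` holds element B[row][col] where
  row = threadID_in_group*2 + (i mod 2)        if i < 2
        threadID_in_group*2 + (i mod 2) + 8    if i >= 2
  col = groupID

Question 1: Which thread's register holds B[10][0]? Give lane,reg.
c:0=>grp=0  r:10=>rB=1,tig=1,lo=0
L=0*4+1=1  i=1*2+0=2

1,2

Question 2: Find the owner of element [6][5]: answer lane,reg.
c=5→G=5  r=6→rhi=0,T=3,p=0
L=5*4+3=23  i=0*2+0=0

23,0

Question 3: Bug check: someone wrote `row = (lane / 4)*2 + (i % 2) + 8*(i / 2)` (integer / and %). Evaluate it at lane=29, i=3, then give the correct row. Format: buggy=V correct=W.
`(lane / 4)*2 + (i % 2) + 8*(i / 2)`[29,3]⇒23
L=29⇒gr=29>>2=7, th=29&3=1
[3]⇒row 1·2+1+8=11  col gr=7
row: 23 vs 11

buggy=23 correct=11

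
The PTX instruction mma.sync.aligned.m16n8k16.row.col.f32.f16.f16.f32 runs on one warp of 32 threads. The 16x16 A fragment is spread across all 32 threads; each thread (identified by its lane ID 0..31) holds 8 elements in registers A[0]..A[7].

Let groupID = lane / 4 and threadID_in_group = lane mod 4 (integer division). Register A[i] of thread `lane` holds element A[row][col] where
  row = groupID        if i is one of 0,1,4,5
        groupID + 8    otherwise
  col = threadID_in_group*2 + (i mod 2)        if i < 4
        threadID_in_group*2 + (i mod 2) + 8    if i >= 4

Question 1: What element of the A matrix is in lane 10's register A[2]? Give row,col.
lane 10: g=2 (10/4), t=2 (10%4)
i=2: r=2+8=10, c=2*2+0+0=4

10,4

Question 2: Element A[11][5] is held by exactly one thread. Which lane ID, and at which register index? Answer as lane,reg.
r=11→G=3,rhi=1  c=5→chi=0,T=2,p=1
L=3*4+2=14  i=0*4+1*2+1=3

14,3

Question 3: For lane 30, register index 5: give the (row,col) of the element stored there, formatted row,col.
L=30=>grp=30>>2=7, tig=30&3=2
[5]=>row 7+0=7  col 2·2+1+8=13

7,13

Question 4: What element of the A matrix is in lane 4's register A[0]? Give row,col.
4: G=1,T=0
[0] (1+0,0*2+0+0) = (1,0)

1,0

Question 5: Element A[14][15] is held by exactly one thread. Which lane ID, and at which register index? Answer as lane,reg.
r=14⇒gr=6,Rb=1  c=15⇒Cb=1,th=3,odd=1
L=6*4+3=27  i=1*4+1*2+1=7

27,7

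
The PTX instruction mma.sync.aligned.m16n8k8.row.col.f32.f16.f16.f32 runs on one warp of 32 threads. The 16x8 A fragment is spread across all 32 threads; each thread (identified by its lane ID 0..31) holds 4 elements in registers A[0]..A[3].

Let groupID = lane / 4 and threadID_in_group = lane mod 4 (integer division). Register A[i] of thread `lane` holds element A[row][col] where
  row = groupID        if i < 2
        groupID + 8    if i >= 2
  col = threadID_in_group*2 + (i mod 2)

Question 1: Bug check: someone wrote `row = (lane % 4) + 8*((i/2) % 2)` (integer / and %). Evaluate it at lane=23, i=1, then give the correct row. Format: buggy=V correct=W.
buggy=3 correct=5

`(lane % 4) + 8*((i/2) % 2)`[23,1]⇒3
lane 23: gr=5 (23/4), th=3 (23%4)
i=1: r=5+0=5, c=3*2+1=7
row: 3 vs 5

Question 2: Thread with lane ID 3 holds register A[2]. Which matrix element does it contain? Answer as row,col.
L=3→G=3>>2=0, T=3&3=3
[2]→row 0+8=8  col 3·2+0=6

8,6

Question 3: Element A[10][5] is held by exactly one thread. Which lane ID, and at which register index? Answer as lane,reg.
r=10⇒gr=2,Rb=1  c=5⇒th=2,odd=1
L=2*4+2=10  i=1*2+1=3

10,3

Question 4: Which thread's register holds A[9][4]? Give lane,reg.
r:9=>grp=1,rB=1  c:4=>tig=2,lo=0
L=1*4+2=6  i=1*2+0=2

6,2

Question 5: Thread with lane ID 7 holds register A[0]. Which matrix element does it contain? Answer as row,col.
7: gid=1,tid=3
[0] (1+0,3*2+0) = (1,6)

1,6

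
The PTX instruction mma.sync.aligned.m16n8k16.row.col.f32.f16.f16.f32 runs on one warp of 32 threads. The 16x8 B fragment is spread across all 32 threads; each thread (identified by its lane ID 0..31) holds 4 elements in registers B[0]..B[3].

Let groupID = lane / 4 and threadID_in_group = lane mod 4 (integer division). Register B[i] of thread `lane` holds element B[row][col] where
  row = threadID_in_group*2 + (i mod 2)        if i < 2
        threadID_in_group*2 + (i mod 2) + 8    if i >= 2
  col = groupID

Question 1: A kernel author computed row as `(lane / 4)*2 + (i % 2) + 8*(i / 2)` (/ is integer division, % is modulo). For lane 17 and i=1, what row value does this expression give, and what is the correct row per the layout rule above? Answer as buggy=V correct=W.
`(lane / 4)*2 + (i % 2) + 8*(i / 2)`[17,1]⇒9
17: gr=4,th=1
[1] (1*2+1+0,4) = (3,4)
row: 9 vs 3

buggy=9 correct=3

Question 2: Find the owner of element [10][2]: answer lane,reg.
c=2⇒gr=2  r=10⇒Rb=1,th=1,odd=0
L=2*4+1=9  i=1*2+0=2

9,2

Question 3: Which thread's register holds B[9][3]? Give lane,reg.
12,3

c=3->g=3  r=9->rb=1,t=0,b0=1
L=3*4+0=12  i=1*2+1=3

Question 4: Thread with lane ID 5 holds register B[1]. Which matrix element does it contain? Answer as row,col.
lane 5->5/4=1, 5 mod 4=1
i=1  r:2·1+1+0->3  c:1

3,1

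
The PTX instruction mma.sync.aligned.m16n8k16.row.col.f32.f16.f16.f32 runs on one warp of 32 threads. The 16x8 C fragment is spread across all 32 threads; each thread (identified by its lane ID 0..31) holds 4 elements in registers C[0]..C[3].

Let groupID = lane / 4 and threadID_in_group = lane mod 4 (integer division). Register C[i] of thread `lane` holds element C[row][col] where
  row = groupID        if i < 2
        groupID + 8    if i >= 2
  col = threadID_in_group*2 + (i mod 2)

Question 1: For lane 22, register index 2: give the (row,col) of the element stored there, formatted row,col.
13,4

lane 22: grp=5 (22/4), tig=2 (22%4)
i=2: r=5+8=13, c=2*2+0=4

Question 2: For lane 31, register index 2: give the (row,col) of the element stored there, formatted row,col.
15,6

lane 31: gid=7 (31/4), tid=3 (31%4)
i=2: r=7+8=15, c=3*2+0=6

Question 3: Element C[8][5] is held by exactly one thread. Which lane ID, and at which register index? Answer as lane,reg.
r:8=>grp=0,rB=1  c:5=>tig=2,lo=1
L=0*4+2=2  i=1*2+1=3

2,3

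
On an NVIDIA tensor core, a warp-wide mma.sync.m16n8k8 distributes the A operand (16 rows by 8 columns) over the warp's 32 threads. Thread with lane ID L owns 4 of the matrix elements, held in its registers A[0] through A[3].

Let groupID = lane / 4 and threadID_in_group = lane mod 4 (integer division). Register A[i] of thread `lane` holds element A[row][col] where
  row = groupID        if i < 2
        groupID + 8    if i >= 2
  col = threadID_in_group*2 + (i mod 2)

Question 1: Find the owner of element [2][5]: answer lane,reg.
10,1

r=2⇒gr=2,Rb=0  c=5⇒th=2,odd=1
L=2*4+2=10  i=0*2+1=1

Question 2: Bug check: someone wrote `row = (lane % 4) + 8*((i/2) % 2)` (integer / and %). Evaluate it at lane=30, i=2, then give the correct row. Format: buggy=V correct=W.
`(lane % 4) + 8*((i/2) % 2)`[30,2]=>10
lane 30=>30/4=7, 30 mod 4=2
i=2  r:7+8=>15  c:2·2+0=>4
row: 10 vs 15

buggy=10 correct=15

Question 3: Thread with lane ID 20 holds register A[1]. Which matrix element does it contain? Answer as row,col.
5,1

L=20⇒gr=20>>2=5, th=20&3=0
[1]⇒row 5+0=5  col 0·2+1=1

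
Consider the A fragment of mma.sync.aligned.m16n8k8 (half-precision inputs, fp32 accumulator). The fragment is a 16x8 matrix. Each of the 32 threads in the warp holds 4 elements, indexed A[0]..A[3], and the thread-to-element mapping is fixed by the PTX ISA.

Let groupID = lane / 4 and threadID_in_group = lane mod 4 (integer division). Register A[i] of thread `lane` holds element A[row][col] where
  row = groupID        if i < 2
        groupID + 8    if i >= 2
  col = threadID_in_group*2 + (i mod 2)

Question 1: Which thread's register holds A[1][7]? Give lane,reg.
7,1

r: 1->gid=1,r8=0  c: 7->tid=3,i&1=1
L=1*4+3=7  i=0*2+1=1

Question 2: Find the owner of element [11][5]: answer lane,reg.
r=11→G=3,rhi=1  c=5→T=2,p=1
L=3*4+2=14  i=1*2+1=3

14,3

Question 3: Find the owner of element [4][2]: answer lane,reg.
r=4⇒gr=4,Rb=0  c=2⇒th=1,odd=0
L=4*4+1=17  i=0*2+0=0

17,0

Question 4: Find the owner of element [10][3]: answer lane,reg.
9,3

r: 10->gid=2,r8=1  c: 3->tid=1,i&1=1
L=2*4+1=9  i=1*2+1=3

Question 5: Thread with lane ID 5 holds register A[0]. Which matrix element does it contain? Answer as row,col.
lane 5⇒5/4=1, 5 mod 4=1
i=0  r:1+0⇒1  c:2·1+0⇒2

1,2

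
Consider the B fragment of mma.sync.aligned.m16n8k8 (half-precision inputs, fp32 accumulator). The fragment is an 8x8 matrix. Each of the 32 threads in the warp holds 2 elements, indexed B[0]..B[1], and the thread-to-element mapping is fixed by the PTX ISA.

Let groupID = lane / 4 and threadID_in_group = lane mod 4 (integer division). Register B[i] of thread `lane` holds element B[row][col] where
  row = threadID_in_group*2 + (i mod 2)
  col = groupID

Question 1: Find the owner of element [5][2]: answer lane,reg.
10,1

c:2=>grp=2  r:5=>tig=2,lo=1
L=2*4+2=10  i=1=1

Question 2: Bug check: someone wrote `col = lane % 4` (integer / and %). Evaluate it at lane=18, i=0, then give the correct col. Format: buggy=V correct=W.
buggy=2 correct=4

`lane % 4`[18,0]->2
L=18->gid=18>>2=4, tid=18&3=2
[0]->row 2·2+0=4  col gid=4
col: 2 vs 4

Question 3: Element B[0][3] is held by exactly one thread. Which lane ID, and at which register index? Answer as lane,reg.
12,0

c: 3->gid=3  r: 0->tid=0,i&1=0
L=3*4+0=12  i=0=0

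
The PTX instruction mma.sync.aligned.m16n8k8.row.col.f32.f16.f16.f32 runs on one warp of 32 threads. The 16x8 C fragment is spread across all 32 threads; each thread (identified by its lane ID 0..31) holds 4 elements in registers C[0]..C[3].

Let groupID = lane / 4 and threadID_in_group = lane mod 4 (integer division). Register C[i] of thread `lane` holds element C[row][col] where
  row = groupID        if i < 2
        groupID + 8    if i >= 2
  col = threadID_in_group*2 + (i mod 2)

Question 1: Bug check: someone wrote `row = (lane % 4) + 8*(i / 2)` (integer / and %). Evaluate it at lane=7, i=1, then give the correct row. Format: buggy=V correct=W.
buggy=3 correct=1

`(lane % 4) + 8*(i / 2)`[7,1]->3
L=7->g=7>>2=1, t=7&3=3
[1]->row 1+0=1  col 3·2+1=7
row: 3 vs 1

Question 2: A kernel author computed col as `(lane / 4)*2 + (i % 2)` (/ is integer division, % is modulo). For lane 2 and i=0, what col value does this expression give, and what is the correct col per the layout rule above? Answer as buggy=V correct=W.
`(lane / 4)*2 + (i % 2)`[2,0]⇒0
L=2⇒gr=2>>2=0, th=2&3=2
[0]⇒row 0+0=0  col 2·2+0=4
col: 0 vs 4

buggy=0 correct=4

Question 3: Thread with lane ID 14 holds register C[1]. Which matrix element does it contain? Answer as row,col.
L=14→G=14>>2=3, T=14&3=2
[1]→row 3+0=3  col 2·2+1=5

3,5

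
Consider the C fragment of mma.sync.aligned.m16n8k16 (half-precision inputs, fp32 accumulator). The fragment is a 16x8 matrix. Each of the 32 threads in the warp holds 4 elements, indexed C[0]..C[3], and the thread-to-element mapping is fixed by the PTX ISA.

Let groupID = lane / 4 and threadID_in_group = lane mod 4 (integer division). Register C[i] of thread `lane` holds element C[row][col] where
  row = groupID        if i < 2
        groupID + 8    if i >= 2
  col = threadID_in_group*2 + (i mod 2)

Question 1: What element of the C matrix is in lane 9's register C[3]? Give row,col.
10,3

L=9->gid=9>>2=2, tid=9&3=1
[3]->row 2+8=10  col 1·2+1=3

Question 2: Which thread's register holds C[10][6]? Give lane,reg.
11,2

r=10⇒gr=2,Rb=1  c=6⇒th=3,odd=0
L=2*4+3=11  i=1*2+0=2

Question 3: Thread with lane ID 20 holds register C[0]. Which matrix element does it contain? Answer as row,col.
L=20=>grp=20>>2=5, tig=20&3=0
[0]=>row 5+0=5  col 0·2+0=0

5,0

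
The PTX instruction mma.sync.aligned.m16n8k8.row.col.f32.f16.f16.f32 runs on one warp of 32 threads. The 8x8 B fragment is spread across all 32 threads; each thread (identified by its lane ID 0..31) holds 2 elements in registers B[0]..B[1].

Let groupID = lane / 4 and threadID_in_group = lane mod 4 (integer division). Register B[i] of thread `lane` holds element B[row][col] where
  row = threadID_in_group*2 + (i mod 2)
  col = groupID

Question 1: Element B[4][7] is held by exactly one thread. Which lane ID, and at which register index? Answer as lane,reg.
30,0

c=7→G=7  r=4→T=2,p=0
L=7*4+2=30  i=0=0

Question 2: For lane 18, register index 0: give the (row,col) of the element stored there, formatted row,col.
lane 18: gr=4 (18/4), th=2 (18%4)
i=0: r=2*2+0=4, c=gr=4

4,4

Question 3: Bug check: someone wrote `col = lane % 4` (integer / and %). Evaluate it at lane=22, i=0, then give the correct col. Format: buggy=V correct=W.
`lane % 4`[22,0]->2
lane 22: g=5 (22/4), t=2 (22%4)
i=0: r=2*2+0=4, c=g=5
col: 2 vs 5

buggy=2 correct=5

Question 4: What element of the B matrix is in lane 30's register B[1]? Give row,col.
5,7

lane 30: gr=7 (30/4), th=2 (30%4)
i=1: r=2*2+1=5, c=gr=7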